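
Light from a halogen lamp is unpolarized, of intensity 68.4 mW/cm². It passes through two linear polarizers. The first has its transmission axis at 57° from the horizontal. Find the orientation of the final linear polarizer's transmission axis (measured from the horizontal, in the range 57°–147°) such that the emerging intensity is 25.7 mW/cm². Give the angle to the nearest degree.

Unpolarized light through the first polarizer → I₁ = ½ I₀, now polarized at 57°.
Target fraction: 25.7 / 68.4 mW/cm² = 0.3757 of I₀.
Need I₂/I₀ = 0.3757, so cos²(θ − 57°) = 0.3757 / 0.5 = 0.7515.
θ − 57° = arccos(√0.7515) = 29.9°, giving θ ≈ 57 + 29.9 = 86.9°.

θ ≈ 87°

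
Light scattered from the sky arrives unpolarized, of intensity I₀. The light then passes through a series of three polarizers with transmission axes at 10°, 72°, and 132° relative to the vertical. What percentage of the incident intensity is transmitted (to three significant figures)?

Unpolarized light through the first polarizer → I₁ = ½ I₀, now polarized at 10°.
I₂ = I₁ cos²(72° − 10°) = 0.5 I₀ · cos²(62°) = 0.1102 I₀.
I₃ = I₂ cos²(132° − 72°) = 0.1102 I₀ · cos²(60°) = 0.02755 I₀.
That is 2.755% of the incident intensity.

≈ 2.76%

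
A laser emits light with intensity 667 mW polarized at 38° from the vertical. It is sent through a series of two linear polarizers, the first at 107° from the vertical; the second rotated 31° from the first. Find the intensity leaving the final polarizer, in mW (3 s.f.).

I₁ = 667 mW · cos²(69°) = 85.66 mW.
I₂ = I₁ · cos²(31°) = 85.66 · 0.7347 = 62.94 mW.

I ≈ 62.9 mW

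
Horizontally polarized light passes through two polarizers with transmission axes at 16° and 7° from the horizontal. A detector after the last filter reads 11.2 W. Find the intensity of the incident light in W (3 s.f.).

I₀ ≈ 12.4 W

By Malus's law, I₁ = I₀ cos²(16° − 0°) = I₀ cos²(16°) = 0.924 I₀.
I₂ = I₁ cos²(7° − 16°) = 0.924 I₀ · cos²(9°) = 0.9014 I₀.
So 11.2 W = 0.9014 I₀, giving I₀ = 11.2/0.9014 = 12.42 W.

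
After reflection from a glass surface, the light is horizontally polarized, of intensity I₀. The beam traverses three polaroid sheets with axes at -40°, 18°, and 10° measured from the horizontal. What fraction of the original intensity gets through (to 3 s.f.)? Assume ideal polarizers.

≈ 0.162 I₀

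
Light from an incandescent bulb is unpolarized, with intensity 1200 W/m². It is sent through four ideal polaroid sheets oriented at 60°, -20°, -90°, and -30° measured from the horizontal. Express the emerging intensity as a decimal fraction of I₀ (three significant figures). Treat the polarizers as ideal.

Unpolarized light through the first polarizer → I₁ = 1200 W/m²/2 = 600 W/m², polarized at 60°.
I₂ = I₁ · cos²(80°) = 600 · 0.03015 = 18.09 W/m².
I₃ = I₂ · cos²(70°) = 18.09 · 0.117 = 2.116 W/m².
I₄ = I₃ · cos²(60°) = 2.116 · 0.25 = 0.5291 W/m².
Transmitted fraction = 0.0004409.

I/I₀ ≈ 0.000441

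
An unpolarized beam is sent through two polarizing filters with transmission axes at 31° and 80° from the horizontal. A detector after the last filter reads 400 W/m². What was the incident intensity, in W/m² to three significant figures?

Unpolarized light through the first polarizer → I₁ = ½ I₀, now polarized at 31°.
I₂ = I₁ cos²(80° − 31°) = 0.5 I₀ · cos²(49°) = 0.2152 I₀.
So 400 W/m² = 0.2152 I₀, giving I₀ = 400/0.2152 = 1859 W/m².

I₀ ≈ 1860 W/m²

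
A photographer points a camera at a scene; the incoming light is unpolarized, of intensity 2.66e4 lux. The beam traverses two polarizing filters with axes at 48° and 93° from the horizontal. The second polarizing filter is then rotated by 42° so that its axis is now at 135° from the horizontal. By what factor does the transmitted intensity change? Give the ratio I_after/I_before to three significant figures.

I_new/I_old ≈ 0.00548

Before rotation:
Unpolarized light through the first polarizer → I₁ = ½ I₀, now polarized at 48°.
I₂ = I₁ cos²(93° − 48°) = 0.5 I₀ · cos²(45°) = 0.25 I₀.
After rotation:
Unpolarized light through the first polarizer → I₁ = ½ I₀, now polarized at 48°.
I₂ = I₁ cos²(135° − 48°) = 0.5 I₀ · cos²(87°) = 0.00137 I₀.
Ratio = 0.00137 / 0.25 = 0.005478.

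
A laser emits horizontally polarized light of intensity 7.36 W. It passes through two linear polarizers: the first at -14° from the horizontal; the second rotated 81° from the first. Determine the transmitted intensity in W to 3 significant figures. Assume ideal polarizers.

I₁ = 7.36 W · cos²(14°) = 6.929 W.
I₂ = I₁ · cos²(81°) = 6.929 · 0.02447 = 0.1696 W.

I ≈ 0.170 W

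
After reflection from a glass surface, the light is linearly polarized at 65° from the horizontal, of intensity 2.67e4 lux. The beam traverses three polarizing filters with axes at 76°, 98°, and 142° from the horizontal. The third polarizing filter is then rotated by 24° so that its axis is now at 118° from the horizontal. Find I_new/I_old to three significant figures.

Before rotation:
By Malus's law, I₁ = I₀ cos²(76° − 65°) = I₀ cos²(11°) = 0.9636 I₀.
I₂ = I₁ cos²(98° − 76°) = 0.9636 I₀ · cos²(22°) = 0.8284 I₀.
I₃ = I₂ cos²(142° − 98°) = 0.8284 I₀ · cos²(44°) = 0.4286 I₀.
After rotation:
I₁ = I₀ cos²(76° − 65°) = I₀ cos²(11°) = 0.9636 I₀.
I₂ = I₁ cos²(98° − 76°) = 0.9636 I₀ · cos²(22°) = 0.8284 I₀.
I₃ = I₂ cos²(118° − 98°) = 0.8284 I₀ · cos²(20°) = 0.7315 I₀.
Ratio = 0.7315 / 0.4286 = 1.706.

I_new/I_old ≈ 1.71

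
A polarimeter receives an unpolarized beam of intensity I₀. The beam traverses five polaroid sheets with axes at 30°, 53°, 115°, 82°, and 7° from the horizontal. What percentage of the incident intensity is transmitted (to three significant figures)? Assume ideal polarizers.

Unpolarized light through the first polarizer → I₁ = ½ I₀, now polarized at 30°.
I₂ = I₁ cos²(53° − 30°) = 0.5 I₀ · cos²(23°) = 0.4237 I₀.
I₃ = I₂ cos²(115° − 53°) = 0.4237 I₀ · cos²(62°) = 0.09338 I₀.
I₄ = I₃ cos²(82° − 115°) = 0.09338 I₀ · cos²(33°) = 0.06568 I₀.
I₅ = I₄ cos²(7° − 82°) = 0.06568 I₀ · cos²(75°) = 0.0044 I₀.
That is 0.44% of the incident intensity.

≈ 0.440%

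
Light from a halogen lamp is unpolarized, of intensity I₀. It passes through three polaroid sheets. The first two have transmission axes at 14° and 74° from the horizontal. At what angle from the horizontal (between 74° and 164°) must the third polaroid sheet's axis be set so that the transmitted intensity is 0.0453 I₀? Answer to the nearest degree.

θ ≈ 127°

Unpolarized light through the first polarizer → I₁ = ½ I₀, now polarized at 14°.
I₂ = I₁ cos²(74° − 14°) = 0.5 I₀ · cos²(60°) = 0.125 I₀.
Need I₃/I₀ = 0.0453, so cos²(θ − 74°) = 0.0453 / 0.125 = 0.3624.
θ − 74° = arccos(√0.3624) = 53.0°, giving θ ≈ 74 + 53.0 = 127.0°.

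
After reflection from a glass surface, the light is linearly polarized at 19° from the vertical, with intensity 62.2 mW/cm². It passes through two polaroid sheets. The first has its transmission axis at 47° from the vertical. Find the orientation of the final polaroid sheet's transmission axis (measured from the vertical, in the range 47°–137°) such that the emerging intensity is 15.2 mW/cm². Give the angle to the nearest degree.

By Malus's law, I₁ = I₀ cos²(47° − 19°) = I₀ cos²(28°) = 0.7796 I₀.
Target fraction: 15.2 / 62.2 mW/cm² = 0.2444 of I₀.
Need I₂/I₀ = 0.2444, so cos²(θ − 47°) = 0.2444 / 0.7796 = 0.3135.
θ − 47° = arccos(√0.3135) = 56.0°, giving θ ≈ 47 + 56.0 = 103.0°.

θ ≈ 103°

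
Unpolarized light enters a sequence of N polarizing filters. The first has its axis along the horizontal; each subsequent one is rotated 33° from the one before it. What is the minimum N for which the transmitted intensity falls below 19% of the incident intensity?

N = 4

First polarizer halves the unpolarized light: factor 1/2.
Each further stage multiplies by cos²(33°) = 0.7034.
After N polarizers: T = 0.5·0.7034^(N−1). Require T < 0.19 ⇒ N−1 > ln(0.19/0.5)/ln(0.7034) = 2.75, so N−1 ≥ 3 and N = 4.
Check: N=4 gives T = 0.174 < 0.19; N=3 gives T = 0.2474.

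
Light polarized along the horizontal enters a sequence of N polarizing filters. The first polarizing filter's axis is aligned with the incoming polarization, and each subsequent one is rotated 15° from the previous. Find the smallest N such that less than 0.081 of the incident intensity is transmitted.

N = 38

First polarizer is aligned with the polarization: full transmission.
Each further stage multiplies by cos²(15°) = 0.933.
After N polarizers: T = 0.933^(N−1). Require T < 0.081 ⇒ N−1 > ln(0.081)/ln(0.933) = 36.25, so N−1 ≥ 37 and N = 38.
Check: N=38 gives T = 0.07688 < 0.081; N=37 gives T = 0.0824.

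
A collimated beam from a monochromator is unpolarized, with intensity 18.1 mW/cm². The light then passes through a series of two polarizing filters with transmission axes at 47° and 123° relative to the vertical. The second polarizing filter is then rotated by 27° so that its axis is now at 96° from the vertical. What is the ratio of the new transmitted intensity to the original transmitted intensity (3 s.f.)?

Before rotation:
Unpolarized light through the first polarizer → I₁ = ½ I₀, now polarized at 47°.
I₂ = I₁ cos²(123° − 47°) = 0.5 I₀ · cos²(76°) = 0.02926 I₀.
After rotation:
Unpolarized light through the first polarizer → I₁ = ½ I₀, now polarized at 47°.
I₂ = I₁ cos²(96° − 47°) = 0.5 I₀ · cos²(49°) = 0.2152 I₀.
Ratio = 0.2152 / 0.02926 = 7.354.

I_new/I_old ≈ 7.35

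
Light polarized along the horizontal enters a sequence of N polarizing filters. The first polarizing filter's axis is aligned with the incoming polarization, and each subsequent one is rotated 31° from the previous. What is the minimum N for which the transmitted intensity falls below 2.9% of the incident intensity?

N = 13

First polarizer is aligned with the polarization: full transmission.
Each further stage multiplies by cos²(31°) = 0.7347.
After N polarizers: T = 0.7347^(N−1). Require T < 0.029 ⇒ N−1 > ln(0.029)/ln(0.7347) = 11.49, so N−1 ≥ 12 and N = 13.
Check: N=13 gives T = 0.02475 < 0.029; N=12 gives T = 0.03369.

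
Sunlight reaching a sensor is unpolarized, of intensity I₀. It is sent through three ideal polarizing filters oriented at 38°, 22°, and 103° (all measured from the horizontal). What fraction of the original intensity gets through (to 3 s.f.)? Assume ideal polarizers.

≈ 0.0113 I₀

Unpolarized light through the first polarizer → I₁ = ½ I₀, now polarized at 38°.
I₂ = I₁ cos²(22° − 38°) = 0.5 I₀ · cos²(16°) = 0.462 I₀.
I₃ = I₂ cos²(103° − 22°) = 0.462 I₀ · cos²(81°) = 0.01131 I₀.
Transmitted fraction = 0.01131.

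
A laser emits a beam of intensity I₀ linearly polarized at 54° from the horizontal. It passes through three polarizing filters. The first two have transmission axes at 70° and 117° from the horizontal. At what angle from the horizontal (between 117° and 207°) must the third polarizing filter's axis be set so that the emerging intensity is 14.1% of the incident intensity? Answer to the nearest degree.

θ ≈ 172°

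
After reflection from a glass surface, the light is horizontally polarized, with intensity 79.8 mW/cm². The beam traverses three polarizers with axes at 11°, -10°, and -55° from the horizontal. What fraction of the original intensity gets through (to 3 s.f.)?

By Malus's law, I₁ = 79.8 mW/cm² · cos²(11°) = 76.89 mW/cm².
I₂ = I₁ · cos²(21°) = 76.89 · 0.8716 = 67.02 mW/cm².
I₃ = I₂ · cos²(45°) = 67.02 · 0.5 = 33.51 mW/cm².
Transmitted fraction = 0.4199.

I/I₀ ≈ 0.420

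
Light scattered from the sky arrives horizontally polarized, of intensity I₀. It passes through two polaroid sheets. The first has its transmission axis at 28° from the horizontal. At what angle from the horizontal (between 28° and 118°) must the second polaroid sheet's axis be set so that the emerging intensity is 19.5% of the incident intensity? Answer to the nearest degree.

I₁ = I₀ cos²(28° − 0°) = I₀ cos²(28°) = 0.7796 I₀.
Need I₂/I₀ = 0.195, so cos²(θ − 28°) = 0.195 / 0.7796 = 0.2501.
θ − 28° = arccos(√0.2501) = 60.0°, giving θ ≈ 28 + 60.0 = 88.0°.

θ ≈ 88°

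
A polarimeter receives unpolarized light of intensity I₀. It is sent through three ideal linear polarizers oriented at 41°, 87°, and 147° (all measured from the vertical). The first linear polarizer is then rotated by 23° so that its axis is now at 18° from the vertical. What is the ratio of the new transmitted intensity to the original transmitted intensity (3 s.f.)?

Before rotation:
Unpolarized light through the first polarizer → I₁ = ½ I₀, now polarized at 41°.
I₂ = I₁ cos²(87° − 41°) = 0.5 I₀ · cos²(46°) = 0.2413 I₀.
I₃ = I₂ cos²(147° − 87°) = 0.2413 I₀ · cos²(60°) = 0.06032 I₀.
After rotation:
Unpolarized light through the first polarizer → I₁ = ½ I₀, now polarized at 18°.
I₂ = I₁ cos²(87° − 18°) = 0.5 I₀ · cos²(69°) = 0.06421 I₀.
I₃ = I₂ cos²(147° − 87°) = 0.06421 I₀ · cos²(60°) = 0.01605 I₀.
Ratio = 0.01605 / 0.06032 = 0.2661.

I_new/I_old ≈ 0.266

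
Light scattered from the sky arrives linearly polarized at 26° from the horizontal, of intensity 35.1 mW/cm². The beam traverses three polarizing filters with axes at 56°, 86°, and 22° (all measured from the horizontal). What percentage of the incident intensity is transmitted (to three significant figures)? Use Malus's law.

By Malus's law, I₁ = 35.1 mW/cm² · cos²(30°) = 26.33 mW/cm².
I₂ = I₁ · cos²(30°) = 26.33 · 0.75 = 19.74 mW/cm².
I₃ = I₂ · cos²(64°) = 19.74 · 0.1922 = 3.794 mW/cm².
That is 10.81% of the incident intensity.

≈ 10.8%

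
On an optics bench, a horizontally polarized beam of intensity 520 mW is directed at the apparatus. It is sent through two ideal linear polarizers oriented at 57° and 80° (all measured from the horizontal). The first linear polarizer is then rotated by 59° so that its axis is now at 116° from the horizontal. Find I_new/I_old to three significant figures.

I_new/I_old ≈ 0.500

Before rotation:
By Malus's law, I₁ = I₀ cos²(57° − 0°) = I₀ cos²(57°) = 0.2966 I₀.
I₂ = I₁ cos²(80° − 57°) = 0.2966 I₀ · cos²(23°) = 0.2513 I₀.
After rotation:
I₁ = I₀ cos²(116° − 0°) = I₀ cos²(64°) = 0.1922 I₀.
I₂ = I₁ cos²(80° − 116°) = 0.1922 I₀ · cos²(36°) = 0.1258 I₀.
Ratio = 0.1258 / 0.2513 = 0.5004.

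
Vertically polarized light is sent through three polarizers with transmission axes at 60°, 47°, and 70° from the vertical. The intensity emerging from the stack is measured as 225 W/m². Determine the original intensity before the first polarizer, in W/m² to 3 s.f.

I₁ = I₀ cos²(60° − 0°) = I₀ cos²(60°) = 0.25 I₀.
I₂ = I₁ cos²(47° − 60°) = 0.25 I₀ · cos²(13°) = 0.2373 I₀.
I₃ = I₂ cos²(70° − 47°) = 0.2373 I₀ · cos²(23°) = 0.2011 I₀.
So 225 W/m² = 0.2011 I₀, giving I₀ = 225/0.2011 = 1119 W/m².

I₀ ≈ 1120 W/m²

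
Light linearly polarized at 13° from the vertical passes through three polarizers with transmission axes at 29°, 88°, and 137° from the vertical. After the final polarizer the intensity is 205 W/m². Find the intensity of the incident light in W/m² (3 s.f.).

I₀ ≈ 1940 W/m²

I₁ = I₀ cos²(29° − 13°) = I₀ cos²(16°) = 0.924 I₀.
I₂ = I₁ cos²(88° − 29°) = 0.924 I₀ · cos²(59°) = 0.2451 I₀.
I₃ = I₂ cos²(137° − 88°) = 0.2451 I₀ · cos²(49°) = 0.1055 I₀.
So 205 W/m² = 0.1055 I₀, giving I₀ = 205/0.1055 = 1943 W/m².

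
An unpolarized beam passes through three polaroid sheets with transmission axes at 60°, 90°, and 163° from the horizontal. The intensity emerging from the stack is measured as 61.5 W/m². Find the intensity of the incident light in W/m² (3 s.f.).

I₀ ≈ 1920 W/m²

Unpolarized light through the first polarizer → I₁ = ½ I₀, now polarized at 60°.
I₂ = I₁ cos²(90° − 60°) = 0.5 I₀ · cos²(30°) = 0.375 I₀.
I₃ = I₂ cos²(163° − 90°) = 0.375 I₀ · cos²(73°) = 0.03206 I₀.
So 61.5 W/m² = 0.03206 I₀, giving I₀ = 61.5/0.03206 = 1919 W/m².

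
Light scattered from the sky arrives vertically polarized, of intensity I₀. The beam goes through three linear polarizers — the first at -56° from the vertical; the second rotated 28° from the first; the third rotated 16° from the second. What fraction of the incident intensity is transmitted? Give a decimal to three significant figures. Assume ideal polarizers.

≈ 0.225 I₀

By Malus's law, I₁ = I₀ cos²(-56° − 0°) = I₀ cos²(56°) = 0.3127 I₀.
I₂ = I₁ cos²(28°) = 0.3127 · 0.7796 I₀ = 0.2438 I₀.
I₃ = I₂ cos²(16°) = 0.2438 · 0.924 I₀ = 0.2253 I₀.
Transmitted fraction = 0.2253.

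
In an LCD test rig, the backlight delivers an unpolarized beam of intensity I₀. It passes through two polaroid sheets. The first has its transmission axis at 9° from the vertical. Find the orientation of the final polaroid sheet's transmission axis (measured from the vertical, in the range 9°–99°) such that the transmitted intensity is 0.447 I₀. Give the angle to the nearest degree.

Unpolarized light through the first polarizer → I₁ = ½ I₀, now polarized at 9°.
Need I₂/I₀ = 0.447, so cos²(θ − 9°) = 0.447 / 0.5 = 0.894.
θ − 9° = arccos(√0.894) = 19.0°, giving θ ≈ 9 + 19.0 = 28.0°.

θ ≈ 28°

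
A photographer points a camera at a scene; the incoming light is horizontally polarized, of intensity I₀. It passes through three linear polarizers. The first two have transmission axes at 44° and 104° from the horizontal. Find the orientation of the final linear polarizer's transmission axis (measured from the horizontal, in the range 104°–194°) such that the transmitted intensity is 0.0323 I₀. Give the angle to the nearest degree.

I₁ = I₀ cos²(44° − 0°) = I₀ cos²(44°) = 0.5174 I₀.
I₂ = I₁ cos²(104° − 44°) = 0.5174 I₀ · cos²(60°) = 0.1294 I₀.
Need I₃/I₀ = 0.0323, so cos²(θ − 104°) = 0.0323 / 0.1294 = 0.2497.
θ − 104° = arccos(√0.2497) = 60.0°, giving θ ≈ 104 + 60.0 = 164.0°.

θ ≈ 164°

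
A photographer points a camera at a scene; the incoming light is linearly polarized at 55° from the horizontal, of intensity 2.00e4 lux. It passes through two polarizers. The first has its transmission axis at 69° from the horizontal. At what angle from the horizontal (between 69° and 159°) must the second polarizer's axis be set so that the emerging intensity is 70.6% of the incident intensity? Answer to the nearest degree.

I₁ = I₀ cos²(69° − 55°) = I₀ cos²(14°) = 0.9415 I₀.
Need I₂/I₀ = 0.706, so cos²(θ − 69°) = 0.706 / 0.9415 = 0.7499.
θ − 69° = arccos(√0.7499) = 30.0°, giving θ ≈ 69 + 30.0 = 99.0°.

θ ≈ 99°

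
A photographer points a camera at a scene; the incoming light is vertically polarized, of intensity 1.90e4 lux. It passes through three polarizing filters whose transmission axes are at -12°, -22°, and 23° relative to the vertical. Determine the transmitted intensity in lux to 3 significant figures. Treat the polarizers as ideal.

I ≈ 8820 lux

I₁ = 1.90e4 lux · cos²(12°) = 1.818e+04 lux.
I₂ = I₁ · cos²(10°) = 1.818e+04 · 0.9698 = 1.763e+04 lux.
I₃ = I₂ · cos²(45°) = 1.763e+04 · 0.5 = 8815 lux.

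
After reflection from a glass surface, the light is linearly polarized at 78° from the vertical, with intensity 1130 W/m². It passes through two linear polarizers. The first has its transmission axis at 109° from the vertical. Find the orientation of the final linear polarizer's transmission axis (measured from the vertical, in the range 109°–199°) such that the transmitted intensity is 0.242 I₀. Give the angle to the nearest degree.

By Malus's law, I₁ = I₀ cos²(109° − 78°) = I₀ cos²(31°) = 0.7347 I₀.
Need I₂/I₀ = 0.242, so cos²(θ − 109°) = 0.242 / 0.7347 = 0.3294.
θ − 109° = arccos(√0.3294) = 55.0°, giving θ ≈ 109 + 55.0 = 164.0°.

θ ≈ 164°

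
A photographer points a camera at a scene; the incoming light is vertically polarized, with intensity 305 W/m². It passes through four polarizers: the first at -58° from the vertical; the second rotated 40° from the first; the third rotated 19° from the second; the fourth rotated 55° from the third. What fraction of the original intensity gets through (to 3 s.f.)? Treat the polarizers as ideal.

By Malus's law, I₁ = 305 W/m² · cos²(58°) = 85.65 W/m².
I₂ = I₁ · cos²(40°) = 85.65 · 0.5868 = 50.26 W/m².
I₃ = I₂ · cos²(19°) = 50.26 · 0.894 = 44.93 W/m².
I₄ = I₃ · cos²(55°) = 44.93 · 0.329 = 14.78 W/m².
Transmitted fraction = 0.04847.

I/I₀ ≈ 0.0485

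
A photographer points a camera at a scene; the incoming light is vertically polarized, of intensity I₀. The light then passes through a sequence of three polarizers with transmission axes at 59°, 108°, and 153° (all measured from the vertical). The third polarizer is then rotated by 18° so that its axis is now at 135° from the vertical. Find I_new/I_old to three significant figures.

I_new/I_old ≈ 1.59

Before rotation:
I₁ = I₀ cos²(59° − 0°) = I₀ cos²(59°) = 0.2653 I₀.
I₂ = I₁ cos²(108° − 59°) = 0.2653 I₀ · cos²(49°) = 0.1142 I₀.
I₃ = I₂ cos²(153° − 108°) = 0.1142 I₀ · cos²(45°) = 0.05709 I₀.
After rotation:
I₁ = I₀ cos²(59° − 0°) = I₀ cos²(59°) = 0.2653 I₀.
I₂ = I₁ cos²(108° − 59°) = 0.2653 I₀ · cos²(49°) = 0.1142 I₀.
I₃ = I₂ cos²(135° − 108°) = 0.1142 I₀ · cos²(27°) = 0.09064 I₀.
Ratio = 0.09064 / 0.05709 = 1.588.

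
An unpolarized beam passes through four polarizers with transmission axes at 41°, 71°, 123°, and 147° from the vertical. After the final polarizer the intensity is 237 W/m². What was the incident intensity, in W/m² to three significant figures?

I₀ ≈ 2000 W/m²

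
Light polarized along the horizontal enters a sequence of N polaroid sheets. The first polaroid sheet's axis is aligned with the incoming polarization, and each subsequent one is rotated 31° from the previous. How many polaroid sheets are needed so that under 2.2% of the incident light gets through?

First polarizer is aligned with the polarization: full transmission.
Each further stage multiplies by cos²(31°) = 0.7347.
After N polarizers: T = 0.7347^(N−1). Require T < 0.022 ⇒ N−1 > ln(0.022)/ln(0.7347) = 12.38, so N−1 ≥ 13 and N = 14.
Check: N=14 gives T = 0.01818 < 0.022; N=13 gives T = 0.02475.

N = 14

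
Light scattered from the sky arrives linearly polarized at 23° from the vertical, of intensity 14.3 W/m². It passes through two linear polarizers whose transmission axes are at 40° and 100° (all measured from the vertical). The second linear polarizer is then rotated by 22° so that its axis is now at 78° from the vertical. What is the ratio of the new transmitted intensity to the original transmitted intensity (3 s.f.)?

Before rotation:
By Malus's law, I₁ = I₀ cos²(40° − 23°) = I₀ cos²(17°) = 0.9145 I₀.
I₂ = I₁ cos²(100° − 40°) = 0.9145 I₀ · cos²(60°) = 0.2286 I₀.
After rotation:
I₁ = I₀ cos²(40° − 23°) = I₀ cos²(17°) = 0.9145 I₀.
I₂ = I₁ cos²(78° − 40°) = 0.9145 I₀ · cos²(38°) = 0.5679 I₀.
Ratio = 0.5679 / 0.2286 = 2.484.

I_new/I_old ≈ 2.48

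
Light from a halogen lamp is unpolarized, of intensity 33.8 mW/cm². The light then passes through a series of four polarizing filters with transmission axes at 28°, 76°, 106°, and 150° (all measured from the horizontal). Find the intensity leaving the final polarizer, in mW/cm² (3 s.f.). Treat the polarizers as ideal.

I ≈ 2.94 mW/cm²

Unpolarized light through the first polarizer → I₁ = 33.8 mW/cm²/2 = 16.9 mW/cm², polarized at 28°.
I₂ = I₁ · cos²(48°) = 16.9 · 0.4477 = 7.567 mW/cm².
I₃ = I₂ · cos²(30°) = 7.567 · 0.75 = 5.675 mW/cm².
I₄ = I₃ · cos²(44°) = 5.675 · 0.5174 = 2.937 mW/cm².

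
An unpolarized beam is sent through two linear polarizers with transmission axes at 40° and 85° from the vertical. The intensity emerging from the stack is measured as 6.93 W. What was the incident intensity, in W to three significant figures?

Unpolarized light through the first polarizer → I₁ = ½ I₀, now polarized at 40°.
I₂ = I₁ cos²(85° − 40°) = 0.5 I₀ · cos²(45°) = 0.25 I₀.
So 6.93 W = 0.25 I₀, giving I₀ = 6.93/0.25 = 27.72 W.

I₀ ≈ 27.7 W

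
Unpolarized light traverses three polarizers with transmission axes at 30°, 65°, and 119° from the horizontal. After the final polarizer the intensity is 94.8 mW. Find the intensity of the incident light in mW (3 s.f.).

Unpolarized light through the first polarizer → I₁ = ½ I₀, now polarized at 30°.
I₂ = I₁ cos²(65° − 30°) = 0.5 I₀ · cos²(35°) = 0.3355 I₀.
I₃ = I₂ cos²(119° − 65°) = 0.3355 I₀ · cos²(54°) = 0.1159 I₀.
So 94.8 mW = 0.1159 I₀, giving I₀ = 94.8/0.1159 = 817.8 mW.

I₀ ≈ 818 mW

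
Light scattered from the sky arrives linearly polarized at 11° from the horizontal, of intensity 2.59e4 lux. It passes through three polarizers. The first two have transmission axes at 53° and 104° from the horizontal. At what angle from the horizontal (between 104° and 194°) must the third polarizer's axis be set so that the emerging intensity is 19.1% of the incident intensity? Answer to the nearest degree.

θ ≈ 125°

I₁ = I₀ cos²(53° − 11°) = I₀ cos²(42°) = 0.5523 I₀.
I₂ = I₁ cos²(104° − 53°) = 0.5523 I₀ · cos²(51°) = 0.2187 I₀.
Need I₃/I₀ = 0.191, so cos²(θ − 104°) = 0.191 / 0.2187 = 0.8733.
θ − 104° = arccos(√0.8733) = 20.9°, giving θ ≈ 104 + 20.9 = 124.9°.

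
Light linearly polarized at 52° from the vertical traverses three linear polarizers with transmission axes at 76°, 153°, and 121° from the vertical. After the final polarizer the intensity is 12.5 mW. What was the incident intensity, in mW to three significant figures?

By Malus's law, I₁ = I₀ cos²(76° − 52°) = I₀ cos²(24°) = 0.8346 I₀.
I₂ = I₁ cos²(153° − 76°) = 0.8346 I₀ · cos²(77°) = 0.04223 I₀.
I₃ = I₂ cos²(121° − 153°) = 0.04223 I₀ · cos²(32°) = 0.03037 I₀.
So 12.5 mW = 0.03037 I₀, giving I₀ = 12.5/0.03037 = 411.6 mW.

I₀ ≈ 412 mW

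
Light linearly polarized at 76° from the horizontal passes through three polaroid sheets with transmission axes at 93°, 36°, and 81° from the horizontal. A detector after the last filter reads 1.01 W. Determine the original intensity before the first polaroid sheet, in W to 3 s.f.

I₁ = I₀ cos²(93° − 76°) = I₀ cos²(17°) = 0.9145 I₀.
I₂ = I₁ cos²(36° − 93°) = 0.9145 I₀ · cos²(57°) = 0.2713 I₀.
I₃ = I₂ cos²(81° − 36°) = 0.2713 I₀ · cos²(45°) = 0.1356 I₀.
So 1.01 W = 0.1356 I₀, giving I₀ = 1.01/0.1356 = 7.446 W.

I₀ ≈ 7.45 W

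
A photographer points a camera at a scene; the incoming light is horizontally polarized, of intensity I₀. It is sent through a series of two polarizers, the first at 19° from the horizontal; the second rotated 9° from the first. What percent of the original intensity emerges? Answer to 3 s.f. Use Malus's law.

≈ 87.2%

By Malus's law, I₁ = I₀ cos²(19° − 0°) = I₀ cos²(19°) = 0.894 I₀.
I₂ = I₁ cos²(9°) = 0.894 · 0.9755 I₀ = 0.8721 I₀.
That is 87.21% of the incident intensity.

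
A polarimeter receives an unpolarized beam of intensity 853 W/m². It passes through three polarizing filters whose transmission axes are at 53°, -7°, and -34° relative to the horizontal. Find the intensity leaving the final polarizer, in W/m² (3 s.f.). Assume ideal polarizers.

Unpolarized light through the first polarizer → I₁ = 853 W/m²/2 = 426.5 W/m², polarized at 53°.
I₂ = I₁ · cos²(60°) = 426.5 · 0.25 = 106.6 W/m².
I₃ = I₂ · cos²(27°) = 106.6 · 0.7939 = 84.65 W/m².

I ≈ 84.6 W/m²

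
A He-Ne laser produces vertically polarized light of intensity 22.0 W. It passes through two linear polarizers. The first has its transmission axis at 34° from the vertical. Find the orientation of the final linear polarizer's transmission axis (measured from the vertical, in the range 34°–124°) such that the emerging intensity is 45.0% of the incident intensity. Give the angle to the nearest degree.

θ ≈ 70°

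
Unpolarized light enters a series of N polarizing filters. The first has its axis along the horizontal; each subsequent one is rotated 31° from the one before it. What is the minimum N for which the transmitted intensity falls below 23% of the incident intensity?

First polarizer halves the unpolarized light: factor 1/2.
Each further stage multiplies by cos²(31°) = 0.7347.
After N polarizers: T = 0.5·0.7347^(N−1). Require T < 0.23 ⇒ N−1 > ln(0.23/0.5)/ln(0.7347) = 2.52, so N−1 ≥ 3 and N = 4.
Check: N=4 gives T = 0.1983 < 0.23; N=3 gives T = 0.2699.

N = 4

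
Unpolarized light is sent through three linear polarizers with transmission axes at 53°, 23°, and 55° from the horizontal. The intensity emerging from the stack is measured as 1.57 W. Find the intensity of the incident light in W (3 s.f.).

Unpolarized light through the first polarizer → I₁ = ½ I₀, now polarized at 53°.
I₂ = I₁ cos²(23° − 53°) = 0.5 I₀ · cos²(30°) = 0.375 I₀.
I₃ = I₂ cos²(55° − 23°) = 0.375 I₀ · cos²(32°) = 0.2697 I₀.
So 1.57 W = 0.2697 I₀, giving I₀ = 1.57/0.2697 = 5.821 W.

I₀ ≈ 5.82 W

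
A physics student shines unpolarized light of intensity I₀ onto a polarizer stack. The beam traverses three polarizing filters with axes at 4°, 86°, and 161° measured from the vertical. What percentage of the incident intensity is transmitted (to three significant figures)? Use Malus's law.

≈ 0.0649%

Unpolarized light through the first polarizer → I₁ = ½ I₀, now polarized at 4°.
I₂ = I₁ cos²(86° − 4°) = 0.5 I₀ · cos²(82°) = 0.009685 I₀.
I₃ = I₂ cos²(161° − 86°) = 0.009685 I₀ · cos²(75°) = 0.0006487 I₀.
That is 0.06487% of the incident intensity.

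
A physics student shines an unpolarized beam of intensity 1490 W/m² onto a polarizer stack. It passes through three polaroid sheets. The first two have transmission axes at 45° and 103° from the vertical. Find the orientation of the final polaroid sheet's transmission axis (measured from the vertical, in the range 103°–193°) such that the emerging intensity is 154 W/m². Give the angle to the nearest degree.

Unpolarized light through the first polarizer → I₁ = ½ I₀, now polarized at 45°.
I₂ = I₁ cos²(103° − 45°) = 0.5 I₀ · cos²(58°) = 0.1404 I₀.
Target fraction: 154 / 1490 W/m² = 0.1034 of I₀.
Need I₃/I₀ = 0.1034, so cos²(θ − 103°) = 0.1034 / 0.1404 = 0.7361.
θ − 103° = arccos(√0.7361) = 30.9°, giving θ ≈ 103 + 30.9 = 133.9°.

θ ≈ 134°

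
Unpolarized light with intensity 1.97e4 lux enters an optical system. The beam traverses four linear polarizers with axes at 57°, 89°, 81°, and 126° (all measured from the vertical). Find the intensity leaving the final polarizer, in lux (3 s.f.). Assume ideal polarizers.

I ≈ 3470 lux

Unpolarized light through the first polarizer → I₁ = 1.97e4 lux/2 = 9850 lux, polarized at 57°.
I₂ = I₁ · cos²(32°) = 9850 · 0.7192 = 7084 lux.
I₃ = I₂ · cos²(8°) = 7084 · 0.9806 = 6947 lux.
I₄ = I₃ · cos²(45°) = 6947 · 0.5 = 3473 lux.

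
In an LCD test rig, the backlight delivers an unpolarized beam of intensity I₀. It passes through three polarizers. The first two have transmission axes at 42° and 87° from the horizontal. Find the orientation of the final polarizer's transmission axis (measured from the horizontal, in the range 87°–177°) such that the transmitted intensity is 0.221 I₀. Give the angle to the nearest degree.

θ ≈ 107°

Unpolarized light through the first polarizer → I₁ = ½ I₀, now polarized at 42°.
I₂ = I₁ cos²(87° − 42°) = 0.5 I₀ · cos²(45°) = 0.25 I₀.
Need I₃/I₀ = 0.221, so cos²(θ − 87°) = 0.221 / 0.25 = 0.884.
θ − 87° = arccos(√0.884) = 19.9°, giving θ ≈ 87 + 19.9 = 106.9°.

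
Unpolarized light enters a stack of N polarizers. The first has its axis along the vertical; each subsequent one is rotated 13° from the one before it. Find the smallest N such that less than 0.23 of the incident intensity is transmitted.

N = 16

First polarizer halves the unpolarized light: factor 1/2.
Each further stage multiplies by cos²(13°) = 0.9494.
After N polarizers: T = 0.5·0.9494^(N−1). Require T < 0.23 ⇒ N−1 > ln(0.23/0.5)/ln(0.9494) = 14.95, so N−1 ≥ 15 and N = 16.
Check: N=16 gives T = 0.2294 < 0.23; N=15 gives T = 0.2417.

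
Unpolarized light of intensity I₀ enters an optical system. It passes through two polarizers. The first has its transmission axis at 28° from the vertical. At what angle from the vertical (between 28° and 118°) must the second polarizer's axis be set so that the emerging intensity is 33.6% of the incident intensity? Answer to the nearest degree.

Unpolarized light through the first polarizer → I₁ = ½ I₀, now polarized at 28°.
Need I₂/I₀ = 0.336, so cos²(θ − 28°) = 0.336 / 0.5 = 0.672.
θ − 28° = arccos(√0.672) = 34.9°, giving θ ≈ 28 + 34.9 = 62.9°.

θ ≈ 63°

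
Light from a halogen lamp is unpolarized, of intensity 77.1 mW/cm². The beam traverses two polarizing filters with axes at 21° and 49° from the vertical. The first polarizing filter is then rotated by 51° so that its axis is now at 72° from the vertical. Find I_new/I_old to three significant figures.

Before rotation:
Unpolarized light through the first polarizer → I₁ = ½ I₀, now polarized at 21°.
I₂ = I₁ cos²(49° − 21°) = 0.5 I₀ · cos²(28°) = 0.3898 I₀.
After rotation:
Unpolarized light through the first polarizer → I₁ = ½ I₀, now polarized at 72°.
I₂ = I₁ cos²(49° − 72°) = 0.5 I₀ · cos²(23°) = 0.4237 I₀.
Ratio = 0.4237 / 0.3898 = 1.087.

I_new/I_old ≈ 1.09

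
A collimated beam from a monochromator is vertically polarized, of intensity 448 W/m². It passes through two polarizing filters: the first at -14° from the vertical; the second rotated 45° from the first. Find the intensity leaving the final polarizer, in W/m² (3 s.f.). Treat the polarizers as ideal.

I ≈ 211 W/m²

I₁ = 448 W/m² · cos²(14°) = 421.8 W/m².
I₂ = I₁ · cos²(45°) = 421.8 · 0.5 = 210.9 W/m².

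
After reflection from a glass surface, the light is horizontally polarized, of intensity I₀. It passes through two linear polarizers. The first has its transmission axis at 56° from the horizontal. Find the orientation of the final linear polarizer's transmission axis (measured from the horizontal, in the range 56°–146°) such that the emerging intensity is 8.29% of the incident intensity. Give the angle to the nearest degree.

θ ≈ 115°

I₁ = I₀ cos²(56° − 0°) = I₀ cos²(56°) = 0.3127 I₀.
Need I₂/I₀ = 0.0829, so cos²(θ − 56°) = 0.0829 / 0.3127 = 0.2651.
θ − 56° = arccos(√0.2651) = 59.0°, giving θ ≈ 56 + 59.0 = 115.0°.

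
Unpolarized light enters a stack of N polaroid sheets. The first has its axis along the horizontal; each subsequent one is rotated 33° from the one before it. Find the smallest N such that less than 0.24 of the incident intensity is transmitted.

N = 4

First polarizer halves the unpolarized light: factor 1/2.
Each further stage multiplies by cos²(33°) = 0.7034.
After N polarizers: T = 0.5·0.7034^(N−1). Require T < 0.24 ⇒ N−1 > ln(0.24/0.5)/ln(0.7034) = 2.09, so N−1 ≥ 3 and N = 4.
Check: N=4 gives T = 0.174 < 0.24; N=3 gives T = 0.2474.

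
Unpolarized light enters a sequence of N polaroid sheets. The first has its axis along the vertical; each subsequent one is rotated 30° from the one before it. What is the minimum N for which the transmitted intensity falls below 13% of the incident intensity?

N = 6

First polarizer halves the unpolarized light: factor 1/2.
Each further stage multiplies by cos²(30°) = 0.75.
After N polarizers: T = 0.5·0.75^(N−1). Require T < 0.13 ⇒ N−1 > ln(0.13/0.5)/ln(0.75) = 4.68, so N−1 ≥ 5 and N = 6.
Check: N=6 gives T = 0.1187 < 0.13; N=5 gives T = 0.1582.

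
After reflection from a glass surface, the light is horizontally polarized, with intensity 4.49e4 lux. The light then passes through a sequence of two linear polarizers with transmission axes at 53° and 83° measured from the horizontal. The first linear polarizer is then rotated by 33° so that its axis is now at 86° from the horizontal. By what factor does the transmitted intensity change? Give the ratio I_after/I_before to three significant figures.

Before rotation:
By Malus's law, I₁ = I₀ cos²(53° − 0°) = I₀ cos²(53°) = 0.3622 I₀.
I₂ = I₁ cos²(83° − 53°) = 0.3622 I₀ · cos²(30°) = 0.2716 I₀.
After rotation:
I₁ = I₀ cos²(86° − 0°) = I₀ cos²(86°) = 0.004866 I₀.
I₂ = I₁ cos²(83° − 86°) = 0.004866 I₀ · cos²(3°) = 0.004853 I₀.
Ratio = 0.004853 / 0.2716 = 0.01786.

I_new/I_old ≈ 0.0179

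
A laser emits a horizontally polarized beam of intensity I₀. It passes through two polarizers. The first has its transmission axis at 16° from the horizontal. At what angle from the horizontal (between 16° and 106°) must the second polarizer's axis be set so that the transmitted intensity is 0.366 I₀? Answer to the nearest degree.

θ ≈ 67°

I₁ = I₀ cos²(16° − 0°) = I₀ cos²(16°) = 0.924 I₀.
Need I₂/I₀ = 0.366, so cos²(θ − 16°) = 0.366 / 0.924 = 0.3961.
θ − 16° = arccos(√0.3961) = 51.0°, giving θ ≈ 16 + 51.0 = 67.0°.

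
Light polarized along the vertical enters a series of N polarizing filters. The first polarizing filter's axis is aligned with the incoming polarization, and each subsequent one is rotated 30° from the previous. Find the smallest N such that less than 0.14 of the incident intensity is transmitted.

First polarizer is aligned with the polarization: full transmission.
Each further stage multiplies by cos²(30°) = 0.75.
After N polarizers: T = 0.75^(N−1). Require T < 0.14 ⇒ N−1 > ln(0.14)/ln(0.75) = 6.83, so N−1 ≥ 7 and N = 8.
Check: N=8 gives T = 0.1335 < 0.14; N=7 gives T = 0.178.

N = 8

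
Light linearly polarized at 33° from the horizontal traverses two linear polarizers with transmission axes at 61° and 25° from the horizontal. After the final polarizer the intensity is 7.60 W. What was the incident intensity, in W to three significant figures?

I₀ ≈ 14.9 W

I₁ = I₀ cos²(61° − 33°) = I₀ cos²(28°) = 0.7796 I₀.
I₂ = I₁ cos²(25° − 61°) = 0.7796 I₀ · cos²(36°) = 0.5103 I₀.
So 7.60 W = 0.5103 I₀, giving I₀ = 7.60/0.5103 = 14.89 W.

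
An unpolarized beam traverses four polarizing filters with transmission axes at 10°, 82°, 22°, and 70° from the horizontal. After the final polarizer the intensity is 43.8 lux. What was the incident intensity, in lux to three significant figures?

Unpolarized light through the first polarizer → I₁ = ½ I₀, now polarized at 10°.
I₂ = I₁ cos²(82° − 10°) = 0.5 I₀ · cos²(72°) = 0.04775 I₀.
I₃ = I₂ cos²(22° − 82°) = 0.04775 I₀ · cos²(60°) = 0.01194 I₀.
I₄ = I₃ cos²(70° − 22°) = 0.01194 I₀ · cos²(48°) = 0.005344 I₀.
So 43.8 lux = 0.005344 I₀, giving I₀ = 43.8/0.005344 = 8196 lux.

I₀ ≈ 8200 lux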